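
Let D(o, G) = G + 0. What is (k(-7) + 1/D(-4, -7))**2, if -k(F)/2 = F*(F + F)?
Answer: 1885129/49 ≈ 38472.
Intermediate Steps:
k(F) = -4*F**2 (k(F) = -2*F*(F + F) = -2*F*2*F = -4*F**2)
D(o, G) = G
(k(-7) + 1/D(-4, -7))**2 = (-4*(-7)**2 + 1/(-7))**2 = (-4*49 - 1/7)**2 = (-196 - 1/7)**2 = (-1373/7)**2 = 1885129/49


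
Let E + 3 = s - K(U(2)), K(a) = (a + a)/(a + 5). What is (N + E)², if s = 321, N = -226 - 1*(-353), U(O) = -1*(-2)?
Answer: 9678321/49 ≈ 1.9752e+5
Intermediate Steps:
U(O) = 2
N = 127 (N = -226 + 353 = 127)
K(a) = 2*a/(5 + a) (K(a) = (2*a)/(5 + a) = 2*a/(5 + a))
E = 2222/7 (E = -3 + (321 - 2*2/(5 + 2)) = -3 + (321 - 2*2/7) = -3 + (321 - 1*4/7) = -3 + (321 - 4/7) = -3 + 2243/7 = 2222/7 ≈ 317.43)
(N + E)² = (127 + 2222/7)² = (3111/7)² = 9678321/49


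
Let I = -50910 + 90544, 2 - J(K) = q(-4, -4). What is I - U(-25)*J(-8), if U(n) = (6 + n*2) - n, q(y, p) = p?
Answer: 39748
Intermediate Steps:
J(K) = 6 (J(K) = 2 - 1*(-4) = 2 + 4 = 6)
I = 39634
U(n) = 6 + n (U(n) = (6 + 2*n) - n = 6 + n)
I - U(-25)*J(-8) = 39634 - (6 - 25)*6 = 39634 - (-19)*6 = 39634 - 1*(-114) = 39634 + 114 = 39748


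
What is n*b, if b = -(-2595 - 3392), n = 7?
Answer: 41909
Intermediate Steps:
b = 5987 (b = -1*(-5987) = 5987)
n*b = 7*5987 = 41909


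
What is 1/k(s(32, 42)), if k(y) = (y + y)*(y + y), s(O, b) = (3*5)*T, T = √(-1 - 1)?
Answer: -1/1800 ≈ -0.00055556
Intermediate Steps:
T = I*√2 (T = √(-2) = I*√2 ≈ 1.4142*I)
s(O, b) = 15*I*√2 (s(O, b) = (3*5)*(I*√2) = 15*(I*√2) = 15*I*√2)
k(y) = 4*y² (k(y) = (2*y)*(2*y) = 4*y²)
1/k(s(32, 42)) = 1/(4*(15*I*√2)²) = 1/(4*(-450)) = 1/(-1800) = -1/1800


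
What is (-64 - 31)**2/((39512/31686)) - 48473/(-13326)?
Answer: 953175045019/131634228 ≈ 7241.1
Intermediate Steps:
(-64 - 31)**2/((39512/31686)) - 48473/(-13326) = (-95)**2/((39512*(1/31686))) - 48473*(-1/13326) = 9025/(19756/15843) + 48473/13326 = 9025*(15843/19756) + 48473/13326 = 142983075/19756 + 48473/13326 = 953175045019/131634228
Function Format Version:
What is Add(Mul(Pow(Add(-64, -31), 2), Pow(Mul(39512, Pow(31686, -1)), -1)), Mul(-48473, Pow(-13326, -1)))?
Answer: Rational(953175045019, 131634228) ≈ 7241.1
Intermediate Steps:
Add(Mul(Pow(Add(-64, -31), 2), Pow(Mul(39512, Pow(31686, -1)), -1)), Mul(-48473, Pow(-13326, -1))) = Add(Mul(Pow(-95, 2), Pow(Mul(39512, Rational(1, 31686)), -1)), Mul(-48473, Rational(-1, 13326))) = Add(Mul(9025, Pow(Rational(19756, 15843), -1)), Rational(48473, 13326)) = Add(Mul(9025, Rational(15843, 19756)), Rational(48473, 13326)) = Add(Rational(142983075, 19756), Rational(48473, 13326)) = Rational(953175045019, 131634228)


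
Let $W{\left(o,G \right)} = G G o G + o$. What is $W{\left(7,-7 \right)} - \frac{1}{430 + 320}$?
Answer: $- \frac{1795501}{750} \approx -2394.0$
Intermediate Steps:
$W{\left(o,G \right)} = o + o G^{3}$ ($W{\left(o,G \right)} = G^{2} o G + o = o G^{2} G + o = o G^{3} + o = o + o G^{3}$)
$W{\left(7,-7 \right)} - \frac{1}{430 + 320} = 7 \left(1 + \left(-7\right)^{3}\right) - \frac{1}{430 + 320} = 7 \left(1 - 343\right) - \frac{1}{750} = 7 \left(-342\right) - \frac{1}{750} = -2394 - \frac{1}{750} = - \frac{1795501}{750}$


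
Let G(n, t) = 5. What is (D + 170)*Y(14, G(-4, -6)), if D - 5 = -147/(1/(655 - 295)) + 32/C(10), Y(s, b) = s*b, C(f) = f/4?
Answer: -3691254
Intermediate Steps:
C(f) = f/4 (C(f) = f*(¼) = f/4)
Y(s, b) = b*s
D = -264511/5 (D = 5 + (-147/(1/(655 - 295)) + 32/(((¼)*10))) = 5 + (-147/(1/360) + 32/(5/2)) = 5 + (-147/1/360 + 32*(⅖)) = 5 + (-147*360 + 64/5) = 5 + (-52920 + 64/5) = 5 - 264536/5 = -264511/5 ≈ -52902.)
(D + 170)*Y(14, G(-4, -6)) = (-264511/5 + 170)*(5*14) = -263661/5*70 = -3691254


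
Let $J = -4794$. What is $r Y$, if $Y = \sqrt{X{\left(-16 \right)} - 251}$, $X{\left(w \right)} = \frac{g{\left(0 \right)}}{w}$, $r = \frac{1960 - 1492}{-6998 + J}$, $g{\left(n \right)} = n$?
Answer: $- \frac{117 i \sqrt{251}}{2948} \approx - 0.62877 i$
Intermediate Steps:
$r = - \frac{117}{2948}$ ($r = \frac{1960 - 1492}{-6998 - 4794} = \frac{468}{-11792} = 468 \left(- \frac{1}{11792}\right) = - \frac{117}{2948} \approx -0.039688$)
$X{\left(w \right)} = 0$ ($X{\left(w \right)} = \frac{0}{w} = 0$)
$Y = i \sqrt{251}$ ($Y = \sqrt{0 - 251} = \sqrt{-251} = i \sqrt{251} \approx 15.843 i$)
$r Y = - \frac{117 i \sqrt{251}}{2948}$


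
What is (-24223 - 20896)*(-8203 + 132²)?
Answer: -416042299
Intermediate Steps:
(-24223 - 20896)*(-8203 + 132²) = -45119*(-8203 + 17424) = -45119*9221 = -416042299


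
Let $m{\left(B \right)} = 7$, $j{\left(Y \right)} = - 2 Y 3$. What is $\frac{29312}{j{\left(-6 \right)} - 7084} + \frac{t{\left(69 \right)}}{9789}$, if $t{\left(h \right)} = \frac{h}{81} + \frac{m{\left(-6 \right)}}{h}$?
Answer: $- \frac{22272820864}{5355571689} \approx -4.1588$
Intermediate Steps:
$j{\left(Y \right)} = - 6 Y$
$t{\left(h \right)} = \frac{7}{h} + \frac{h}{81}$ ($t{\left(h \right)} = \frac{h}{81} + \frac{7}{h} = \frac{7}{h} + \frac{h}{81}$)
$\frac{29312}{j{\left(-6 \right)} - 7084} + \frac{t{\left(69 \right)}}{9789} = \frac{29312}{\left(-6\right) \left(-6\right) - 7084} + \frac{\frac{7}{69} + \frac{1}{81} \cdot 69}{9789} = \frac{29312}{36 - 7084} + \left(7 \cdot \frac{1}{69} + \frac{23}{27}\right) \frac{1}{9789} = \frac{29312}{-7048} + \left(\frac{7}{69} + \frac{23}{27}\right) \frac{1}{9789} = 29312 \left(- \frac{1}{7048}\right) + \frac{592}{621} \cdot \frac{1}{9789} = - \frac{3664}{881} + \frac{592}{6078969} = - \frac{22272820864}{5355571689}$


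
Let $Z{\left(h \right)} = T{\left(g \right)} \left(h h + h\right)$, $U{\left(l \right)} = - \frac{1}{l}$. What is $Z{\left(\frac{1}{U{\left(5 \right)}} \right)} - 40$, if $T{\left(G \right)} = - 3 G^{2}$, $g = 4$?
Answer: $-1000$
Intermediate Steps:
$Z{\left(h \right)} = - 48 h - 48 h^{2}$ ($Z{\left(h \right)} = - 3 \cdot 4^{2} \left(h h + h\right) = \left(-3\right) 16 \left(h^{2} + h\right) = - 48 \left(h + h^{2}\right) = - 48 h - 48 h^{2}$)
$Z{\left(\frac{1}{U{\left(5 \right)}} \right)} - 40 = - \frac{48 \left(1 + \frac{1}{\left(-1\right) \frac{1}{5}}\right)}{\left(-1\right) \frac{1}{5}} - 40 = - \frac{48 \left(1 + \frac{1}{- \frac{1}{5}}\right)}{- \frac{1}{5}} - 40 = \left(-48\right) \left(-5\right) \left(1 - 5\right) - 40 = \left(-48\right) \left(-5\right) \left(-4\right) - 40 = -960 - 40 = -1000$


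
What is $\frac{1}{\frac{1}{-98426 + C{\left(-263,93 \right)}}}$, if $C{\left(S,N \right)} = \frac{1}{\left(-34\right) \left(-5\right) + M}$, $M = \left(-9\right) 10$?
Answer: $- \frac{7874079}{80} \approx -98426.0$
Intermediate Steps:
$M = -90$
$C{\left(S,N \right)} = \frac{1}{80}$ ($C{\left(S,N \right)} = \frac{1}{\left(-34\right) \left(-5\right) - 90} = \frac{1}{170 - 90} = \frac{1}{80}$)
$\frac{1}{\frac{1}{-98426 + C{\left(-263,93 \right)}}} = \frac{1}{\frac{1}{-98426 + \frac{1}{80}}} = \frac{1}{\frac{1}{- \frac{7874079}{80}}} = \frac{1}{- \frac{80}{7874079}} = - \frac{7874079}{80}$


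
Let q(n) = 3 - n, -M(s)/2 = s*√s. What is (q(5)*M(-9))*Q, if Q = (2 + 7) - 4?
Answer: -540*I ≈ -540.0*I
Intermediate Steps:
M(s) = -2*s^(3/2) (M(s) = -2*s*√s = -2*s^(3/2))
Q = 5 (Q = 9 - 4 = 5)
(q(5)*M(-9))*Q = ((3 - 1*5)*(-(-54)*I))*5 = ((3 - 5)*(-(-54)*I))*5 = -108*I*5 = -540*I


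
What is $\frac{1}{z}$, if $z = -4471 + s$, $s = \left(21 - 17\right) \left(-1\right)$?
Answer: $- \frac{1}{4475} \approx -0.00022346$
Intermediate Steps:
$s = -4$ ($s = 4 \left(-1\right) = -4$)
$z = -4475$ ($z = -4471 - 4 = -4475$)
$\frac{1}{z} = \frac{1}{-4475} = - \frac{1}{4475}$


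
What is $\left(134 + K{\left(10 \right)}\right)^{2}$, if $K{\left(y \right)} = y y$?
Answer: $54756$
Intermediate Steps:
$K{\left(y \right)} = y^{2}$
$\left(134 + K{\left(10 \right)}\right)^{2} = \left(134 + 10^{2}\right)^{2} = \left(134 + 100\right)^{2} = 234^{2} = 54756$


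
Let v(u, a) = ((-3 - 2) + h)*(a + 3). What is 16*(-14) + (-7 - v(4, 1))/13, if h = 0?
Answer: -223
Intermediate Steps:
v(u, a) = -15 - 5*a (v(u, a) = ((-3 - 2) + 0)*(a + 3) = (-5 + 0)*(3 + a) = -5*(3 + a) = -15 - 5*a)
16*(-14) + (-7 - v(4, 1))/13 = 16*(-14) + (-7 - (-15 - 5*1))/13 = -224 + (-7 - (-15 - 5))*(1/13) = -224 + (-7 - 1*(-20))*(1/13) = -224 + (-7 + 20)*(1/13) = -224 + 13*(1/13) = -224 + 1 = -223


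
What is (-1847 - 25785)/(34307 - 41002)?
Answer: 27632/6695 ≈ 4.1273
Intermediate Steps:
(-1847 - 25785)/(34307 - 41002) = -27632/(-6695) = -27632*(-1/6695) = 27632/6695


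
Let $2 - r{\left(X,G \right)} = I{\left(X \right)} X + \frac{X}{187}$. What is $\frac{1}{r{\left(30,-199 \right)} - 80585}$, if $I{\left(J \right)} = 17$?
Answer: $- \frac{187}{15164421} \approx -1.2331 \cdot 10^{-5}$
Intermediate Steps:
$r{\left(X,G \right)} = 2 - \frac{3180 X}{187}$ ($r{\left(X,G \right)} = 2 - \left(17 X + \frac{X}{187}\right) = 2 - \frac{3180 X}{187}$)
$\frac{1}{r{\left(30,-199 \right)} - 80585} = \frac{1}{\left(2 - \frac{95400}{187}\right) - 80585} = \frac{1}{- \frac{95026}{187} - 80585} = \frac{1}{- \frac{15164421}{187}} = - \frac{187}{15164421}$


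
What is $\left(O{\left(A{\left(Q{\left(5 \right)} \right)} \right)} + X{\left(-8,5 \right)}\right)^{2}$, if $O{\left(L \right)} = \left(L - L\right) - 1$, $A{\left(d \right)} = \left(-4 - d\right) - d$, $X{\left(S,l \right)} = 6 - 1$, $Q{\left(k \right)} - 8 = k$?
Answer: $16$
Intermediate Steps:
$Q{\left(k \right)} = 8 + k$
$X{\left(S,l \right)} = 5$ ($X{\left(S,l \right)} = 6 - 1 = 5$)
$A{\left(d \right)} = -4 - 2 d$
$O{\left(L \right)} = -1$ ($O{\left(L \right)} = 0 - 1 = -1$)
$\left(O{\left(A{\left(Q{\left(5 \right)} \right)} \right)} + X{\left(-8,5 \right)}\right)^{2} = \left(-1 + 5\right)^{2} = 4^{2} = 16$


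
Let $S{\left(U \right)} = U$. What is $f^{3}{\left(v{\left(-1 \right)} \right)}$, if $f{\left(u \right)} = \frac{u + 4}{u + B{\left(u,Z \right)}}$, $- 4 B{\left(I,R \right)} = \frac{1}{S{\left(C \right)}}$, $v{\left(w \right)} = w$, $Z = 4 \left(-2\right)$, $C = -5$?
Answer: $- \frac{216000}{6859} \approx -31.491$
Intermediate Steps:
$Z = -8$
$B{\left(I,R \right)} = \frac{1}{20}$ ($B{\left(I,R \right)} = - \frac{1}{4 \left(-5\right)} = \left(- \frac{1}{4}\right) \left(- \frac{1}{5}\right) = \frac{1}{20}$)
$f{\left(u \right)} = \frac{4 + u}{\frac{1}{20} + u}$ ($f{\left(u \right)} = \frac{u + 4}{u + \frac{1}{20}} = \frac{4 + u}{\frac{1}{20} + u}$)
$f^{3}{\left(v{\left(-1 \right)} \right)} = \left(\frac{20 \left(4 - 1\right)}{1 + 20 \left(-1\right)}\right)^{3} = \left(20 \frac{1}{1 - 20} \cdot 3\right)^{3} = \left(20 \frac{1}{-19} \cdot 3\right)^{3} = \left(20 \left(- \frac{1}{19}\right) 3\right)^{3} = \left(- \frac{60}{19}\right)^{3} = - \frac{216000}{6859}$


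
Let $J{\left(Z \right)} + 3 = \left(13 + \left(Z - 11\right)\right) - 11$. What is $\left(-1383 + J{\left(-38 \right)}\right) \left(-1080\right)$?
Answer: $1547640$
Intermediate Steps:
$J{\left(Z \right)} = -12 + Z$ ($J{\left(Z \right)} = -3 + \left(\left(13 + \left(Z - 11\right)\right) - 11\right) = -3 + \left(\left(13 + \left(-11 + Z\right)\right) - 11\right) = -3 + \left(\left(2 + Z\right) - 11\right) = -3 + \left(-9 + Z\right) = -12 + Z$)
$\left(-1383 + J{\left(-38 \right)}\right) \left(-1080\right) = \left(-1383 - 50\right) \left(-1080\right) = \left(-1433\right) \left(-1080\right) = 1547640$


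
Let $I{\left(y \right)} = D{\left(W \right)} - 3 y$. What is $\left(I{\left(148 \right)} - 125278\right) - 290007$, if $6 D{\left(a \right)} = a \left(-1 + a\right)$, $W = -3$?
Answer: $-415727$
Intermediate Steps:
$D{\left(a \right)} = \frac{a \left(-1 + a\right)}{6}$
$I{\left(y \right)} = 2 - 3 y$ ($I{\left(y \right)} = \frac{1}{6} \left(-3\right) \left(-1 - 3\right) - 3 y = \frac{1}{6} \left(-3\right) \left(-4\right) - 3 y = 2 - 3 y$)
$\left(I{\left(148 \right)} - 125278\right) - 290007 = \left(\left(2 - 444\right) - 125278\right) - 290007 = \left(-442 - 125278\right) - 290007 = -125720 - 290007 = -415727$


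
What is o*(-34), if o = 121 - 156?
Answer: 1190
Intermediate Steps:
o = -35
o*(-34) = -35*(-34) = 1190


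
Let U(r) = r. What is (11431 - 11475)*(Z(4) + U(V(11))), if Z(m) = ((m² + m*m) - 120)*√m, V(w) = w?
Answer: 7260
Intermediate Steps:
Z(m) = √m*(-120 + 2*m²) (Z(m) = ((m² + m²) - 120)*√m = (2*m² - 120)*√m = (-120 + 2*m²)*√m = √m*(-120 + 2*m²))
(11431 - 11475)*(Z(4) + U(V(11))) = (11431 - 11475)*(2*√4*(-60 + 4²) + 11) = -44*(2*2*(-60 + 16) + 11) = -44*(2*2*(-44) + 11) = -44*(-176 + 11) = -44*(-165) = 7260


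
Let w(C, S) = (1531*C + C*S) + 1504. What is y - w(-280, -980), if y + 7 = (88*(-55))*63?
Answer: -152151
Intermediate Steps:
w(C, S) = 1504 + 1531*C + C*S
y = -304927 (y = -7 + (88*(-55))*63 = -7 - 4840*63 = -7 - 304920 = -304927)
y - w(-280, -980) = -304927 - (1504 + 1531*(-280) - 280*(-980)) = -304927 - (1504 - 428680 + 274400) = -304927 - 1*(-152776) = -304927 + 152776 = -152151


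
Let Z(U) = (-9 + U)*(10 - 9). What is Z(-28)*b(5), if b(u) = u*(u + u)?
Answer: -1850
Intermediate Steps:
Z(U) = -9 + U (Z(U) = (-9 + U)*1 = -9 + U)
b(u) = 2*u**2 (b(u) = u*(2*u) = 2*u**2)
Z(-28)*b(5) = (-9 - 28)*(2*5**2) = -74*25 = -37*50 = -1850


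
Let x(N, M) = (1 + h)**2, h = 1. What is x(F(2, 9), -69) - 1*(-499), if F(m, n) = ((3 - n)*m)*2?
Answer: 503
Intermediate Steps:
F(m, n) = 2*m*(3 - n) (F(m, n) = (m*(3 - n))*2 = 2*m*(3 - n))
x(N, M) = 4 (x(N, M) = (1 + 1)**2 = 2**2 = 4)
x(F(2, 9), -69) - 1*(-499) = 4 - 1*(-499) = 4 + 499 = 503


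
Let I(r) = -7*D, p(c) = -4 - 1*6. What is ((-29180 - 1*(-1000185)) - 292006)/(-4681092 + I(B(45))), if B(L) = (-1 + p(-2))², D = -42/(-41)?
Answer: -9279653/63975022 ≈ -0.14505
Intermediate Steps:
p(c) = -10 (p(c) = -4 - 6 = -10)
D = 42/41 (D = -42*(-1/41) = 42/41 ≈ 1.0244)
B(L) = 121 (B(L) = (-1 - 10)² = (-11)² = 121)
I(r) = -294/41 (I(r) = -7*42/41 = -294/41)
((-29180 - 1*(-1000185)) - 292006)/(-4681092 + I(B(45))) = ((-29180 - 1*(-1000185)) - 292006)/(-4681092 - 294/41) = ((-29180 + 1000185) - 292006)/(-191925066/41) = (971005 - 292006)*(-41/191925066) = 678999*(-41/191925066) = -9279653/63975022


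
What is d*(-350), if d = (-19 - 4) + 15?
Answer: 2800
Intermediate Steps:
d = -8 (d = -23 + 15 = -8)
d*(-350) = -8*(-350) = 2800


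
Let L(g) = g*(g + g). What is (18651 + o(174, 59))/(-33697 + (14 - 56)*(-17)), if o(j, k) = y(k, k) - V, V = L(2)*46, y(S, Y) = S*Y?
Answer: -21764/32983 ≈ -0.65985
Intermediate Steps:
L(g) = 2*g**2 (L(g) = g*(2*g) = 2*g**2)
V = 368 (V = (2*2**2)*46 = (2*4)*46 = 8*46 = 368)
o(j, k) = -368 + k**2 (o(j, k) = k*k - 1*368 = k**2 - 368 = -368 + k**2)
(18651 + o(174, 59))/(-33697 + (14 - 56)*(-17)) = (18651 + (-368 + 59**2))/(-33697 + (14 - 56)*(-17)) = (18651 + (-368 + 3481))/(-33697 - 42*(-17)) = (18651 + 3113)/(-33697 + 714) = 21764/(-32983) = 21764*(-1/32983) = -21764/32983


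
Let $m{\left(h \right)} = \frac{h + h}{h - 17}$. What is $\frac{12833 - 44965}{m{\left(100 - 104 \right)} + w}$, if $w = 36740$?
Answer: $- \frac{168693}{192887} \approx -0.87457$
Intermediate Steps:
$m{\left(h \right)} = \frac{2 h}{-17 + h}$
$\frac{12833 - 44965}{m{\left(100 - 104 \right)} + w} = \frac{12833 - 44965}{\frac{2 \left(100 - 104\right)}{-17 + \left(100 - 104\right)} + 36740} = - \frac{32132}{\frac{2 \left(100 - 104\right)}{-17 + \left(100 - 104\right)} + 36740} = - \frac{32132}{2 \left(-4\right) \frac{1}{-17 - 4} + 36740} = - \frac{32132}{2 \left(-4\right) \frac{1}{-21} + 36740} = - \frac{32132}{2 \left(-4\right) \left(- \frac{1}{21}\right) + 36740} = - \frac{32132}{\frac{8}{21} + 36740} = - \frac{32132}{\frac{771548}{21}} = \left(-32132\right) \frac{21}{771548} = - \frac{168693}{192887}$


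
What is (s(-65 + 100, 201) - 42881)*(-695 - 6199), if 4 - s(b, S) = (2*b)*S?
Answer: 392592618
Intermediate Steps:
s(b, S) = 4 - 2*S*b (s(b, S) = 4 - 2*b*S = 4 - 2*S*b)
(s(-65 + 100, 201) - 42881)*(-695 - 6199) = ((4 - 2*201*(-65 + 100)) - 42881)*(-695 - 6199) = ((4 - 2*201*35) - 42881)*(-6894) = ((4 - 14070) - 42881)*(-6894) = (-14066 - 42881)*(-6894) = -56947*(-6894) = 392592618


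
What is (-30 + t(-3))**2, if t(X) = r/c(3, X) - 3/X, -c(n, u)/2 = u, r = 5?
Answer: 28561/36 ≈ 793.36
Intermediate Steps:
c(n, u) = -2*u
t(X) = -11/(2*X) (t(X) = 5/((-2*X)) - 3/X = 5*(-1/(2*X)) - 3/X = -5/(2*X) - 3/X = -11/(2*X))
(-30 + t(-3))**2 = (-30 - 11/2/(-3))**2 = (-30 - 11/2*(-1/3))**2 = (-30 + 11/6)**2 = (-169/6)**2 = 28561/36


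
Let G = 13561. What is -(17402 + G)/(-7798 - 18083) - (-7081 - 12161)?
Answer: 166011055/8627 ≈ 19243.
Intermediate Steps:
-(17402 + G)/(-7798 - 18083) - (-7081 - 12161) = -(17402 + 13561)/(-7798 - 18083) - (-7081 - 12161) = -30963/(-25881) - 1*(-19242) = -30963*(-1)/25881 + 19242 = -1*(-10321/8627) + 19242 = 10321/8627 + 19242 = 166011055/8627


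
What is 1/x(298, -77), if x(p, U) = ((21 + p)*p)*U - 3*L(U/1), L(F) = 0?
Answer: -1/7319774 ≈ -1.3662e-7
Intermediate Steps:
x(p, U) = U*p*(21 + p) (x(p, U) = ((21 + p)*p)*U - 3*0 = (p*(21 + p))*U + 0 = U*p*(21 + p) + 0 = U*p*(21 + p))
1/x(298, -77) = 1/(-77*298*(21 + 298)) = 1/(-77*298*319) = 1/(-7319774) = -1/7319774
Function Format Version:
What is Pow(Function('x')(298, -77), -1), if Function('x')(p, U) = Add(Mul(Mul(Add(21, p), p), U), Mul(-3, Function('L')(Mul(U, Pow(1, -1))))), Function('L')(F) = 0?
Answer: Rational(-1, 7319774) ≈ -1.3662e-7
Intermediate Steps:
Function('x')(p, U) = Mul(U, p, Add(21, p)) (Function('x')(p, U) = Add(Mul(Mul(Add(21, p), p), U), Mul(-3, 0)) = Add(Mul(Mul(p, Add(21, p)), U), 0) = Add(Mul(U, p, Add(21, p)), 0) = Mul(U, p, Add(21, p)))
Pow(Function('x')(298, -77), -1) = Pow(Mul(-77, 298, Add(21, 298)), -1) = Pow(Mul(-77, 298, 319), -1) = Pow(-7319774, -1) = Rational(-1, 7319774)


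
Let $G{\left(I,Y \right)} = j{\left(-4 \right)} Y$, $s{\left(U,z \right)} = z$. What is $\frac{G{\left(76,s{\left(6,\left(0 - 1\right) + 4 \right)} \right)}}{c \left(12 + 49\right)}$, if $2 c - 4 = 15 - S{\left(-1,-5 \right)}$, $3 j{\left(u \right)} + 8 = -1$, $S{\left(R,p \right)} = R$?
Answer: $- \frac{9}{610} \approx -0.014754$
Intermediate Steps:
$j{\left(u \right)} = -3$ ($j{\left(u \right)} = - \frac{8}{3} + \frac{1}{3} \left(-1\right) = - \frac{8}{3} - \frac{1}{3} = -3$)
$G{\left(I,Y \right)} = - 3 Y$
$c = 10$ ($c = 2 + \frac{15 - -1}{2} = 2 + \frac{15 + 1}{2} = 2 + \frac{1}{2} \cdot 16 = 2 + 8 = 10$)
$\frac{G{\left(76,s{\left(6,\left(0 - 1\right) + 4 \right)} \right)}}{c \left(12 + 49\right)} = \frac{\left(-3\right) \left(\left(0 - 1\right) + 4\right)}{10 \left(12 + 49\right)} = \frac{\left(-3\right) \left(-1 + 4\right)}{10 \cdot 61} = \frac{\left(-3\right) 3}{610} = \left(-9\right) \frac{1}{610} = - \frac{9}{610}$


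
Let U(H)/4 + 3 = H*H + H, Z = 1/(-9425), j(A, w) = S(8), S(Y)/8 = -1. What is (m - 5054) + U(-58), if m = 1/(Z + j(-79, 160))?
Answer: 615111933/75401 ≈ 8157.9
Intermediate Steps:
S(Y) = -8 (S(Y) = 8*(-1) = -8)
j(A, w) = -8
Z = -1/9425 ≈ -0.00010610
m = -9425/75401 (m = 1/(-1/9425 - 8) = 1/(-75401/9425) = -9425/75401 ≈ -0.12500)
U(H) = -12 + 4*H + 4*H² (U(H) = -12 + 4*(H*H + H) = -12 + 4*(H² + H) = -12 + 4*(H + H²) = -12 + (4*H + 4*H²) = -12 + 4*H + 4*H²)
(m - 5054) + U(-58) = (-9425/75401 - 5054) + (-12 + 4*(-58) + 4*(-58)²) = -381086079/75401 + (-12 - 232 + 4*3364) = -381086079/75401 + (-12 - 232 + 13456) = -381086079/75401 + 13212 = 615111933/75401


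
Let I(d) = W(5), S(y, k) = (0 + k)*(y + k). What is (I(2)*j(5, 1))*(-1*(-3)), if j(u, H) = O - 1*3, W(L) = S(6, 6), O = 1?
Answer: -432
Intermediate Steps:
S(y, k) = k*(k + y)
W(L) = 72 (W(L) = 6*(6 + 6) = 6*12 = 72)
I(d) = 72
j(u, H) = -2 (j(u, H) = 1 - 1*3 = 1 - 3 = -2)
(I(2)*j(5, 1))*(-1*(-3)) = (72*(-2))*(-1*(-3)) = -144*3 = -432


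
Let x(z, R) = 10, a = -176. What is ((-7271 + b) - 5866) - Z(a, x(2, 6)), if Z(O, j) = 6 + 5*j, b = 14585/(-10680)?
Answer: -28183165/2136 ≈ -13194.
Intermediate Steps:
b = -2917/2136 (b = 14585*(-1/10680) = -2917/2136 ≈ -1.3656)
((-7271 + b) - 5866) - Z(a, x(2, 6)) = ((-7271 - 2917/2136) - 5866) - (6 + 5*10) = (-15533773/2136 - 5866) - (6 + 50) = -28063549/2136 - 1*56 = -28063549/2136 - 56 = -28183165/2136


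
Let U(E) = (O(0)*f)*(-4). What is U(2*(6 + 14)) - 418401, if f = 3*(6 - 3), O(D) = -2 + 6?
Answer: -418545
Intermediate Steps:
O(D) = 4
f = 9 (f = 3*3 = 9)
U(E) = -144 (U(E) = (4*9)*(-4) = 36*(-4) = -144)
U(2*(6 + 14)) - 418401 = -144 - 418401 = -418545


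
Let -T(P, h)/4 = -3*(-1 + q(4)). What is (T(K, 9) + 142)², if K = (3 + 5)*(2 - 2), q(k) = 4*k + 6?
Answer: 155236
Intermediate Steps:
q(k) = 6 + 4*k
K = 0 (K = 8*0 = 0)
T(P, h) = 252 (T(P, h) = -(-12)*(-1 + (6 + 4*4)) = -(-12)*(-1 + (6 + 16)) = -(-12)*(-1 + 22) = -(-12)*21 = -4*(-63) = 252)
(T(K, 9) + 142)² = (252 + 142)² = 394² = 155236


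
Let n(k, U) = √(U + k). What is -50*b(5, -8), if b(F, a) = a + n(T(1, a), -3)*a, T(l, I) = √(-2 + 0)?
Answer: 400 + 400*√(-3 + I*√2) ≈ 559.15 + 710.87*I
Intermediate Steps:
T(l, I) = I*√2 (T(l, I) = √(-2) = I*√2)
b(F, a) = a + a*√(-3 + I*√2) (b(F, a) = a + √(-3 + I*√2)*a = a + a*√(-3 + I*√2))
-50*b(5, -8) = -(-400)*(1 + √(-3 + I*√2)) = -50*(-8 - 8*√(-3 + I*√2)) = 400 + 400*√(-3 + I*√2)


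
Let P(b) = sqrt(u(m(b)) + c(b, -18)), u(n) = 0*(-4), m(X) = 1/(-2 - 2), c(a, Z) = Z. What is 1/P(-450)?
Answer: -I*sqrt(2)/6 ≈ -0.2357*I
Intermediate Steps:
m(X) = -1/4 (m(X) = 1/(-4) = -1/4)
u(n) = 0
P(b) = 3*I*sqrt(2) (P(b) = sqrt(0 - 18) = sqrt(-18) = 3*I*sqrt(2))
1/P(-450) = 1/(3*I*sqrt(2)) = -I*sqrt(2)/6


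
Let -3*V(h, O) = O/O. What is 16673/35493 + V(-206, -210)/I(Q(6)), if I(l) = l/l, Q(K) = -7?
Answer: 1614/11831 ≈ 0.13642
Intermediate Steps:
I(l) = 1
V(h, O) = -⅓ (V(h, O) = -O/(3*O) = -⅓*1 = -⅓)
16673/35493 + V(-206, -210)/I(Q(6)) = 16673/35493 - ⅓/1 = 16673*(1/35493) - ⅓*1 = 16673/35493 - ⅓ = 1614/11831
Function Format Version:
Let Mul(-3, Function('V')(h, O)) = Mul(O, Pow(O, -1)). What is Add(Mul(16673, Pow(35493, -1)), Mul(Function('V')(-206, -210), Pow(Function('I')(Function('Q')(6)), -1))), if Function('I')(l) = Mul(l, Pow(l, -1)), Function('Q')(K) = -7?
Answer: Rational(1614, 11831) ≈ 0.13642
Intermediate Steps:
Function('I')(l) = 1
Function('V')(h, O) = Rational(-1, 3) (Function('V')(h, O) = Mul(Rational(-1, 3), Mul(O, Pow(O, -1))) = Mul(Rational(-1, 3), 1) = Rational(-1, 3))
Add(Mul(16673, Pow(35493, -1)), Mul(Function('V')(-206, -210), Pow(Function('I')(Function('Q')(6)), -1))) = Add(Mul(16673, Pow(35493, -1)), Mul(Rational(-1, 3), Pow(1, -1))) = Add(Mul(16673, Rational(1, 35493)), Mul(Rational(-1, 3), 1)) = Add(Rational(16673, 35493), Rational(-1, 3)) = Rational(1614, 11831)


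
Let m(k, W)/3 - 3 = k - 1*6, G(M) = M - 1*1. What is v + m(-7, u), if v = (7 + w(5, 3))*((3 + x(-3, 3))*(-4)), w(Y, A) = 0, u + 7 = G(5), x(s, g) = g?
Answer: -198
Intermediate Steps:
G(M) = -1 + M (G(M) = M - 1 = -1 + M)
u = -3 (u = -7 + (-1 + 5) = -7 + 4 = -3)
m(k, W) = -9 + 3*k (m(k, W) = 9 + 3*(k - 1*6) = 9 + 3*(k - 6) = 9 + 3*(-6 + k) = 9 + (-18 + 3*k) = -9 + 3*k)
v = -168 (v = (7 + 0)*((3 + 3)*(-4)) = 7*(6*(-4)) = 7*(-24) = -168)
v + m(-7, u) = -168 + (-9 + 3*(-7)) = -168 + (-9 - 21) = -168 - 30 = -198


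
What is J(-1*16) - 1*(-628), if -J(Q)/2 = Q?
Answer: 660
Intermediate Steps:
J(Q) = -2*Q
J(-1*16) - 1*(-628) = -(-2)*16 - 1*(-628) = -2*(-16) + 628 = 32 + 628 = 660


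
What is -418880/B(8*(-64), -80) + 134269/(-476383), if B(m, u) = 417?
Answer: -199603301213/198651711 ≈ -1004.8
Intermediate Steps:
-418880/B(8*(-64), -80) + 134269/(-476383) = -418880/417 + 134269/(-476383) = -418880*1/417 + 134269*(-1/476383) = -418880/417 - 134269/476383 = -199603301213/198651711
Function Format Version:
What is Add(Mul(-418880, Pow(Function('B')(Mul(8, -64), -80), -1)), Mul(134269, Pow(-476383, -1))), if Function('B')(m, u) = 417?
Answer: Rational(-199603301213, 198651711) ≈ -1004.8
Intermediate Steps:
Add(Mul(-418880, Pow(Function('B')(Mul(8, -64), -80), -1)), Mul(134269, Pow(-476383, -1))) = Add(Mul(-418880, Pow(417, -1)), Mul(134269, Pow(-476383, -1))) = Add(Mul(-418880, Rational(1, 417)), Mul(134269, Rational(-1, 476383))) = Add(Rational(-418880, 417), Rational(-134269, 476383)) = Rational(-199603301213, 198651711)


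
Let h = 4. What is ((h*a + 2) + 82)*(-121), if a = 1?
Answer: -10648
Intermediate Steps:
((h*a + 2) + 82)*(-121) = ((4*1 + 2) + 82)*(-121) = ((4 + 2) + 82)*(-121) = (6 + 82)*(-121) = 88*(-121) = -10648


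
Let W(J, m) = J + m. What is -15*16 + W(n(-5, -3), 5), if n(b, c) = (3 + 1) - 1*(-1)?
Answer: -230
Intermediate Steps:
n(b, c) = 5 (n(b, c) = 4 + 1 = 5)
-15*16 + W(n(-5, -3), 5) = -15*16 + (5 + 5) = -240 + 10 = -230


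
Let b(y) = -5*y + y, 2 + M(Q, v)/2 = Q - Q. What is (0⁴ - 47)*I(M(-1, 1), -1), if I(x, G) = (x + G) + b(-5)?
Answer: -705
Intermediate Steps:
M(Q, v) = -4 (M(Q, v) = -4 + 2*(Q - Q) = -4 + 2*0 = -4 + 0 = -4)
b(y) = -4*y
I(x, G) = 20 + G + x (I(x, G) = (x + G) - 4*(-5) = (G + x) + 20 = 20 + G + x)
(0⁴ - 47)*I(M(-1, 1), -1) = (0⁴ - 47)*(20 - 1 - 4) = (0 - 47)*15 = -47*15 = -705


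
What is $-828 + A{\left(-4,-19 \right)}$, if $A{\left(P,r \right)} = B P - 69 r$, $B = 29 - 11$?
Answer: $411$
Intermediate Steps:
$B = 18$ ($B = 29 - 11 = 18$)
$A{\left(P,r \right)} = - 69 r + 18 P$ ($A{\left(P,r \right)} = 18 P - 69 r = - 69 r + 18 P$)
$-828 + A{\left(-4,-19 \right)} = -828 + \left(\left(-69\right) \left(-19\right) + 18 \left(-4\right)\right) = -828 + \left(1311 - 72\right) = -828 + 1239 = 411$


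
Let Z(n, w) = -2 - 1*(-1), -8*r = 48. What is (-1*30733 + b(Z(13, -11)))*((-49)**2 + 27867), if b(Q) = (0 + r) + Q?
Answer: -930438320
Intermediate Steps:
r = -6 (r = -1/8*48 = -6)
Z(n, w) = -1 (Z(n, w) = -2 + 1 = -1)
b(Q) = -6 + Q (b(Q) = (0 - 6) + Q = -6 + Q)
(-1*30733 + b(Z(13, -11)))*((-49)**2 + 27867) = (-1*30733 + (-6 - 1))*((-49)**2 + 27867) = (-30733 - 7)*(2401 + 27867) = -30740*30268 = -930438320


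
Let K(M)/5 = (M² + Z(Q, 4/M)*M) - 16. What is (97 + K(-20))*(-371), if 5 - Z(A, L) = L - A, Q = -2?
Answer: -629587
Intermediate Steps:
Z(A, L) = 5 + A - L (Z(A, L) = 5 - (L - A) = 5 + (A - L) = 5 + A - L)
K(M) = -80 + 5*M² + 5*M*(3 - 4/M) (K(M) = 5*((M² + (5 - 2 - 4/M)*M) - 16) = 5*((M² + (3 - 4/M)*M) - 16) = 5*((M² + M*(3 - 4/M)) - 16) = 5*(-16 + M² + M*(3 - 4/M)) = -80 + 5*M² + 5*M*(3 - 4/M))
(97 + K(-20))*(-371) = (97 + (-100 + 5*(-20)² + 15*(-20)))*(-371) = (97 + (-100 + 5*400 - 300))*(-371) = (97 + (-100 + 2000 - 300))*(-371) = (97 + 1600)*(-371) = 1697*(-371) = -629587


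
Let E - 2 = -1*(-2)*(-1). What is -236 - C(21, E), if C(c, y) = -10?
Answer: -226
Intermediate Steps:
E = 0 (E = 2 - 1*(-2)*(-1) = 2 + 2*(-1) = 2 - 2 = 0)
-236 - C(21, E) = -236 - 1*(-10) = -236 + 10 = -226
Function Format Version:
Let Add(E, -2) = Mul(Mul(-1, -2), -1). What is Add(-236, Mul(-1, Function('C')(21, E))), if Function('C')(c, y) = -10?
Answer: -226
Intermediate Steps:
E = 0 (E = Add(2, Mul(Mul(-1, -2), -1)) = Add(2, Mul(2, -1)) = Add(2, -2) = 0)
Add(-236, Mul(-1, Function('C')(21, E))) = Add(-236, Mul(-1, -10)) = Add(-236, 10) = -226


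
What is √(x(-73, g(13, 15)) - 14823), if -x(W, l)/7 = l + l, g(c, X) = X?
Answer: I*√15033 ≈ 122.61*I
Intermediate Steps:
x(W, l) = -14*l (x(W, l) = -7*(l + l) = -14*l)
√(x(-73, g(13, 15)) - 14823) = √(-14*15 - 14823) = √(-210 - 14823) = √(-15033) = I*√15033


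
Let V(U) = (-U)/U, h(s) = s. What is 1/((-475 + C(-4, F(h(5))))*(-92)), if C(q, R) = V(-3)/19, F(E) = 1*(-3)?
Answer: 19/830392 ≈ 2.2881e-5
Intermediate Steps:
F(E) = -3
V(U) = -1
C(q, R) = -1/19
1/((-475 + C(-4, F(h(5))))*(-92)) = 1/(-475 - 1/19*(-92)) = -1/92/(-9026/19) = -19/9026*(-1/92) = 19/830392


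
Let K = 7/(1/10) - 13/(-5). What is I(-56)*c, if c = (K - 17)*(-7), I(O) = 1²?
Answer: -1946/5 ≈ -389.20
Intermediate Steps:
I(O) = 1
K = 363/5 (K = 7/(⅒) - 13*(-⅕) = 7*10 + 13/5 = 70 + 13/5 = 363/5 ≈ 72.600)
c = -1946/5 (c = (363/5 - 17)*(-7) = (278/5)*(-7) = -1946/5 ≈ -389.20)
I(-56)*c = 1*(-1946/5) = -1946/5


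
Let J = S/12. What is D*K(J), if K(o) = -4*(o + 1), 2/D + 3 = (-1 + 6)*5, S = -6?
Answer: -2/11 ≈ -0.18182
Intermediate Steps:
J = -1/2 (J = -6/12 = -6*1/12 = -1/2 ≈ -0.50000)
D = 1/11 (D = 2/(-3 + (-1 + 6)*5) = 2/(-3 + 5*5) = 2/(-3 + 25) = 2/22 = 2*(1/22) = 1/11 ≈ 0.090909)
K(o) = -4 - 4*o (K(o) = -4*(1 + o) = -4 - 4*o)
D*K(J) = (-4 - 4*(-1/2))/11 = (-4 + 2)/11 = (1/11)*(-2) = -2/11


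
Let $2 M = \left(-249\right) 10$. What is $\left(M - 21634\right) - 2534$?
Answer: $-25413$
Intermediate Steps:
$M = -1245$ ($M = \frac{\left(-249\right) 10}{2} = \frac{1}{2} \left(-2490\right) = -1245$)
$\left(M - 21634\right) - 2534 = \left(-1245 - 21634\right) - 2534 = -22879 - 2534 = -25413$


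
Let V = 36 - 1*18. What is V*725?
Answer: 13050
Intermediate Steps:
V = 18 (V = 36 - 18 = 18)
V*725 = 18*725 = 13050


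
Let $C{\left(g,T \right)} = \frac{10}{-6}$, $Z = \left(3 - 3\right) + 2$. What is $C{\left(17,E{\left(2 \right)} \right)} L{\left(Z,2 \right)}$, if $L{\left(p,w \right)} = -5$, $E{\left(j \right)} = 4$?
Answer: $\frac{25}{3} \approx 8.3333$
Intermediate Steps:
$Z = 2$ ($Z = \left(3 - 3\right) + 2 = 0 + 2 = 2$)
$C{\left(g,T \right)} = - \frac{5}{3}$ ($C{\left(g,T \right)} = 10 \left(- \frac{1}{6}\right) = - \frac{5}{3}$)
$C{\left(17,E{\left(2 \right)} \right)} L{\left(Z,2 \right)} = \left(- \frac{5}{3}\right) \left(-5\right) = \frac{25}{3}$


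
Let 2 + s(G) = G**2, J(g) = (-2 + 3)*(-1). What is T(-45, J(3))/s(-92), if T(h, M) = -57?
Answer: -57/8462 ≈ -0.0067360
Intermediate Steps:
J(g) = -1 (J(g) = 1*(-1) = -1)
s(G) = -2 + G**2
T(-45, J(3))/s(-92) = -57/(-2 + (-92)**2) = -57/(-2 + 8464) = -57/8462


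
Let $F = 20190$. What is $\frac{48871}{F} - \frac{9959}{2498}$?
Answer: $- \frac{19748113}{12608655} \approx -1.5662$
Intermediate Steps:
$\frac{48871}{F} - \frac{9959}{2498} = \frac{48871}{20190} - \frac{9959}{2498} = - \frac{19748113}{12608655}$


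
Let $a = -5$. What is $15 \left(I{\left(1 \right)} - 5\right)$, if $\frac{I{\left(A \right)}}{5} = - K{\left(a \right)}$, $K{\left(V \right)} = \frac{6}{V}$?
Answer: $15$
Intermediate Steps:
$I{\left(A \right)} = 6$ ($I{\left(A \right)} = 5 \left(- \frac{6}{-5}\right) = 5 \left(- \frac{6 \left(-1\right)}{5}\right) = 5 \left(\left(-1\right) \left(- \frac{6}{5}\right)\right) = 5 \cdot \frac{6}{5} = 6$)
$15 \left(I{\left(1 \right)} - 5\right) = 15 \left(6 - 5\right) = 15 \cdot 1 = 15$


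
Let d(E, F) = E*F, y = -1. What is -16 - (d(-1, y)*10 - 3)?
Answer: -23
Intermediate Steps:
-16 - (d(-1, y)*10 - 3) = -16 - (-1*(-1)*10 - 3) = -16 - (1*10 - 3) = -16 - (10 - 3) = -16 - 1*7 = -16 - 7 = -23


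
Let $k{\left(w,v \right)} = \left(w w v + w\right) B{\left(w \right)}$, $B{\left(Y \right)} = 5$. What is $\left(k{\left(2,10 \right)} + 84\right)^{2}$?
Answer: $86436$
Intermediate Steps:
$k{\left(w,v \right)} = 5 w + 5 v w^{2}$ ($k{\left(w,v \right)} = \left(w w v + w\right) 5 = \left(w^{2} v + w\right) 5 = \left(v w^{2} + w\right) 5 = \left(w + v w^{2}\right) 5 = 5 w + 5 v w^{2}$)
$\left(k{\left(2,10 \right)} + 84\right)^{2} = \left(5 \cdot 2 \left(1 + 10 \cdot 2\right) + 84\right)^{2} = \left(5 \cdot 2 \left(1 + 20\right) + 84\right)^{2} = \left(5 \cdot 2 \cdot 21 + 84\right)^{2} = \left(210 + 84\right)^{2} = 294^{2} = 86436$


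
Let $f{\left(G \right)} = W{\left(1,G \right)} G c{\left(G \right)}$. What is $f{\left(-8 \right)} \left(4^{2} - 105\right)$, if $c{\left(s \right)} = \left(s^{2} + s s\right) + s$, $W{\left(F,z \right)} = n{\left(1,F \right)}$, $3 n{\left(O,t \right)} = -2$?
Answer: $-56960$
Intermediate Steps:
$n{\left(O,t \right)} = - \frac{2}{3}$ ($n{\left(O,t \right)} = \frac{1}{3} \left(-2\right) = - \frac{2}{3}$)
$W{\left(F,z \right)} = - \frac{2}{3}$
$c{\left(s \right)} = s + 2 s^{2}$ ($c{\left(s \right)} = \left(s^{2} + s^{2}\right) + s = 2 s^{2} + s = s + 2 s^{2}$)
$f{\left(G \right)} = - \frac{2 G^{2} \left(1 + 2 G\right)}{3}$ ($f{\left(G \right)} = - \frac{2 G}{3} G \left(1 + 2 G\right) = - \frac{2 G^{2} \left(1 + 2 G\right)}{3}$)
$f{\left(-8 \right)} \left(4^{2} - 105\right) = \frac{2 \left(-8\right)^{2} \left(-1 - -16\right)}{3} \left(4^{2} - 105\right) = \frac{2}{3} \cdot 64 \left(-1 + 16\right) \left(16 - 105\right) = \frac{2}{3} \cdot 64 \cdot 15 \left(-89\right) = 640 \left(-89\right) = -56960$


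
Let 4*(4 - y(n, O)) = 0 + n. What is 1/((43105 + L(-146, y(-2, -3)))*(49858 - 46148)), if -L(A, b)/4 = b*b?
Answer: 1/159619040 ≈ 6.2649e-9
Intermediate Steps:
y(n, O) = 4 - n/4 (y(n, O) = 4 - (0 + n)/4 = 4 - n/4)
L(A, b) = -4*b² (L(A, b) = -4*b*b = -4*b²)
1/((43105 + L(-146, y(-2, -3)))*(49858 - 46148)) = 1/((43105 - 4*(4 - ¼*(-2))²)*(49858 - 46148)) = 1/((43105 - 4*(4 + ½)²)*3710) = 1/((43105 - 4*(9/2)²)*3710) = 1/((43105 - 4*81/4)*3710) = 1/((43105 - 81)*3710) = 1/(43024*3710) = 1/159619040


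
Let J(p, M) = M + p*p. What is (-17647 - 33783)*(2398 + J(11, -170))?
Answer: -120809070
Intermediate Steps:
J(p, M) = M + p²
(-17647 - 33783)*(2398 + J(11, -170)) = (-17647 - 33783)*(2398 + (-170 + 11²)) = -51430*(2398 + (-170 + 121)) = -51430*(2398 - 49) = -51430*2349 = -120809070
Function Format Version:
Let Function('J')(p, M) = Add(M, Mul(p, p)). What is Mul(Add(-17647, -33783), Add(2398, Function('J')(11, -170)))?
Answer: -120809070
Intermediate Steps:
Function('J')(p, M) = Add(M, Pow(p, 2))
Mul(Add(-17647, -33783), Add(2398, Function('J')(11, -170))) = Mul(Add(-17647, -33783), Add(2398, Add(-170, Pow(11, 2)))) = Mul(-51430, Add(2398, Add(-170, 121))) = Mul(-51430, Add(2398, -49)) = Mul(-51430, 2349) = -120809070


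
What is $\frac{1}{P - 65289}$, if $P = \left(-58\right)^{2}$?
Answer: $- \frac{1}{61925} \approx -1.6149 \cdot 10^{-5}$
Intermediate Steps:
$P = 3364$
$\frac{1}{P - 65289} = \frac{1}{3364 - 65289} = \frac{1}{-61925} = - \frac{1}{61925}$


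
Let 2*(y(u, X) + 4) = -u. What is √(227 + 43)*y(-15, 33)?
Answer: 21*√30/2 ≈ 57.511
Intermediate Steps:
y(u, X) = -4 - u/2 (y(u, X) = -4 + (-u)/2 = -4 - u/2)
√(227 + 43)*y(-15, 33) = √(227 + 43)*(-4 - ½*(-15)) = √270*(-4 + 15/2) = (3*√30)*(7/2) = 21*√30/2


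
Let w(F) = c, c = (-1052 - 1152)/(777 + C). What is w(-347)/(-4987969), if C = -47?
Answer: 1102/1820608685 ≈ 6.0529e-7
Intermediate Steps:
c = -1102/365 (c = (-1052 - 1152)/(777 - 47) = -2204/730 = -2204*1/730 = -1102/365 ≈ -3.0192)
w(F) = -1102/365
w(-347)/(-4987969) = -1102/365/(-4987969) = -1102/365*(-1/4987969) = 1102/1820608685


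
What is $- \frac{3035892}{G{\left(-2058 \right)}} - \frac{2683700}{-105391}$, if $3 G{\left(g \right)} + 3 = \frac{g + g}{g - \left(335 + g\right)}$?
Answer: $- \frac{107182374416720}{109290467} \approx -9.8071 \cdot 10^{5}$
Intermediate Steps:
$G{\left(g \right)} = -1 - \frac{2 g}{1005}$ ($G{\left(g \right)} = -1 + \frac{\left(g + g\right) \frac{1}{g - \left(335 + g\right)}}{3} = -1 + \frac{2 g \frac{1}{-335}}{3} = -1 + \frac{2 g \left(- \frac{1}{335}\right)}{3} = -1 + \frac{\left(- \frac{2}{335}\right) g}{3} = -1 - \frac{2 g}{1005}$)
$- \frac{3035892}{G{\left(-2058 \right)}} - \frac{2683700}{-105391} = - \frac{3035892}{-1 - - \frac{1372}{335}} - \frac{2683700}{-105391} = - \frac{3035892}{-1 + \frac{1372}{335}} - - \frac{2683700}{105391} = - \frac{3035892}{\frac{1037}{335}} + \frac{2683700}{105391} = \left(-3035892\right) \frac{335}{1037} + \frac{2683700}{105391} = - \frac{1017023820}{1037} + \frac{2683700}{105391} = - \frac{107182374416720}{109290467}$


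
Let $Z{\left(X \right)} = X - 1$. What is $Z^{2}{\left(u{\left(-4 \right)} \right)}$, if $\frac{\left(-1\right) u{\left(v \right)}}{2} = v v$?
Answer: $1089$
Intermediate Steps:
$u{\left(v \right)} = - 2 v^{2}$ ($u{\left(v \right)} = - 2 v v = - 2 v^{2}$)
$Z{\left(X \right)} = -1 + X$ ($Z{\left(X \right)} = X - 1 = -1 + X$)
$Z^{2}{\left(u{\left(-4 \right)} \right)} = \left(-1 - 2 \left(-4\right)^{2}\right)^{2} = \left(-1 - 32\right)^{2} = \left(-33\right)^{2} = 1089$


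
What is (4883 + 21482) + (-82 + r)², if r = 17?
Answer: 30590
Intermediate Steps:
(4883 + 21482) + (-82 + r)² = (4883 + 21482) + (-82 + 17)² = 26365 + (-65)² = 26365 + 4225 = 30590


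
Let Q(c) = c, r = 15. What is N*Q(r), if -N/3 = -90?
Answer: 4050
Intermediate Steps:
N = 270 (N = -3*(-90) = 270)
N*Q(r) = 270*15 = 4050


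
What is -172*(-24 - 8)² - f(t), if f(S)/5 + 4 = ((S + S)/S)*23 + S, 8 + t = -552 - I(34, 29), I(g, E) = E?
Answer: -173393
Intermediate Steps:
t = -589 (t = -8 + (-552 - 1*29) = -8 + (-552 - 29) = -8 - 581 = -589)
f(S) = 210 + 5*S (f(S) = -20 + 5*(((S + S)/S)*23 + S) = -20 + 5*(((2*S)/S)*23 + S) = -20 + 5*(2*23 + S) = -20 + 5*(46 + S) = -20 + (230 + 5*S) = 210 + 5*S)
-172*(-24 - 8)² - f(t) = -172*(-24 - 8)² - (210 + 5*(-589)) = -172*(-32)² - (210 - 2945) = -172*1024 - 1*(-2735) = -176128 + 2735 = -173393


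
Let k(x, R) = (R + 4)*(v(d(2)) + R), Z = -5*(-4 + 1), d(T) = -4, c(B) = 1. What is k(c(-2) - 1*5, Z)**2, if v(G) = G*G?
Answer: 346921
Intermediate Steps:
v(G) = G**2
Z = 15 (Z = -5*(-3) = 15)
k(x, R) = (4 + R)*(16 + R) (k(x, R) = (R + 4)*((-4)**2 + R) = (4 + R)*(16 + R))
k(c(-2) - 1*5, Z)**2 = (64 + 15**2 + 20*15)**2 = (64 + 225 + 300)**2 = 589**2 = 346921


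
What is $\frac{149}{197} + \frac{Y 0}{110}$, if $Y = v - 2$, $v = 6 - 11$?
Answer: $\frac{149}{197} \approx 0.75634$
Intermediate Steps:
$v = -5$
$Y = -7$ ($Y = -5 - 2 = -7$)
$\frac{149}{197} + \frac{Y 0}{110} = \frac{149}{197} + \frac{\left(-7\right) 0}{110} = 149 \cdot \frac{1}{197} + 0 \cdot \frac{1}{110} = \frac{149}{197} + 0 = \frac{149}{197}$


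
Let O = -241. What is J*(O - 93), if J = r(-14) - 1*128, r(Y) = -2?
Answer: 43420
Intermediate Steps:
J = -130 (J = -2 - 1*128 = -2 - 128 = -130)
J*(O - 93) = -130*(-241 - 93) = -130*(-334) = 43420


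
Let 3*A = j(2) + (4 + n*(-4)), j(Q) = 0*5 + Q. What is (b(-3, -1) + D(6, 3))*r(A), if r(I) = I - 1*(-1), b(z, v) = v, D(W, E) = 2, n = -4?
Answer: 25/3 ≈ 8.3333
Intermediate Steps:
j(Q) = Q (j(Q) = 0 + Q = Q)
A = 22/3 (A = (2 + (4 - 4*(-4)))/3 = (2 + (4 + 16))/3 = (2 + 20)/3 = (⅓)*22 = 22/3 ≈ 7.3333)
r(I) = 1 + I (r(I) = I + 1 = 1 + I)
(b(-3, -1) + D(6, 3))*r(A) = (-1 + 2)*(1 + 22/3) = 1*(25/3) = 25/3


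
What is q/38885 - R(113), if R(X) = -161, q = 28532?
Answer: 898431/5555 ≈ 161.73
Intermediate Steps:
q/38885 - R(113) = 28532/38885 - 1*(-161) = 28532*(1/38885) + 161 = 4076/5555 + 161 = 898431/5555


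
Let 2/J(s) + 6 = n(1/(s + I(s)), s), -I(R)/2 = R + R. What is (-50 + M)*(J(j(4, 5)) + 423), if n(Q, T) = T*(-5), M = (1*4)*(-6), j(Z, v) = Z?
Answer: -406852/13 ≈ -31296.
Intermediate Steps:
I(R) = -4*R (I(R) = -2*(R + R) = -4*R)
M = -24 (M = 4*(-6) = -24)
n(Q, T) = -5*T
J(s) = 2/(-6 - 5*s)
(-50 + M)*(J(j(4, 5)) + 423) = (-50 - 24)*(-2/(6 + 5*4) + 423) = -74*(-2/(6 + 20) + 423) = -74*(-2/26 + 423) = -74*(-2*1/26 + 423) = -74*(-1/13 + 423) = -74*5498/13 = -406852/13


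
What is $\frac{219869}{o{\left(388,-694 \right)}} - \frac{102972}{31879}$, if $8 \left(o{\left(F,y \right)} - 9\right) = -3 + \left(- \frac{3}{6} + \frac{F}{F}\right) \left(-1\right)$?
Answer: $\frac{112133154452}{4367423} \approx 25675.0$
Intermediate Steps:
$o{\left(F,y \right)} = \frac{137}{16}$ ($o{\left(F,y \right)} = 9 + \frac{-3 + \left(- \frac{3}{6} + \frac{F}{F}\right) \left(-1\right)}{8} = 9 + \frac{-3 + \left(\left(-3\right) \frac{1}{6} + 1\right) \left(-1\right)}{8} = 9 + \frac{-3 + \left(- \frac{1}{2} + 1\right) \left(-1\right)}{8} = 9 + \frac{-3 + \frac{1}{2} \left(-1\right)}{8} = 9 + \frac{-3 - \frac{1}{2}}{8} = 9 + \frac{1}{8} \left(- \frac{7}{2}\right) = 9 - \frac{7}{16} = \frac{137}{16}$)
$\frac{219869}{o{\left(388,-694 \right)}} - \frac{102972}{31879} = \frac{219869}{\frac{137}{16}} - \frac{102972}{31879} = 219869 \cdot \frac{16}{137} - \frac{102972}{31879} = \frac{3517904}{137} - \frac{102972}{31879} = \frac{112133154452}{4367423}$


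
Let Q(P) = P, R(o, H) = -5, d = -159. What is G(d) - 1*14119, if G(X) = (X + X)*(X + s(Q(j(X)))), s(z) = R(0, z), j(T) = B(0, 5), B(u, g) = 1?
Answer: 38033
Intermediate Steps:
j(T) = 1
s(z) = -5
G(X) = 2*X*(-5 + X) (G(X) = (X + X)*(X - 5) = (2*X)*(-5 + X) = 2*X*(-5 + X))
G(d) - 1*14119 = 2*(-159)*(-5 - 159) - 1*14119 = 2*(-159)*(-164) - 14119 = 52152 - 14119 = 38033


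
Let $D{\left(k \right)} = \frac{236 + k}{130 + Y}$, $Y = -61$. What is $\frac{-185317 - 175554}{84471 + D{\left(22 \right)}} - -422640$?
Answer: $\frac{821146986127}{1942919} \approx 4.2264 \cdot 10^{5}$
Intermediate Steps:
$D{\left(k \right)} = \frac{236}{69} + \frac{k}{69}$ ($D{\left(k \right)} = \frac{236 + k}{130 - 61} = \frac{236 + k}{69} = \left(236 + k\right) \frac{1}{69} = \frac{236}{69} + \frac{k}{69}$)
$\frac{-185317 - 175554}{84471 + D{\left(22 \right)}} - -422640 = \frac{-185317 - 175554}{84471 + \left(\frac{236}{69} + \frac{1}{69} \cdot 22\right)} - -422640 = - \frac{360871}{84471 + \left(\frac{236}{69} + \frac{22}{69}\right)} + 422640 = - \frac{360871}{84471 + \frac{86}{23}} + 422640 = - \frac{360871}{\frac{1942919}{23}} + 422640 = \left(-360871\right) \frac{23}{1942919} + 422640 = - \frac{8300033}{1942919} + 422640 = \frac{821146986127}{1942919}$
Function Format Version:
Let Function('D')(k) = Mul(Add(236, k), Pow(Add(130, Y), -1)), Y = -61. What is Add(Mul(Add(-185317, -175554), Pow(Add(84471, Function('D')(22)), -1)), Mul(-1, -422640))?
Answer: Rational(821146986127, 1942919) ≈ 4.2264e+5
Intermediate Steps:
Function('D')(k) = Add(Rational(236, 69), Mul(Rational(1, 69), k)) (Function('D')(k) = Mul(Add(236, k), Pow(Add(130, -61), -1)) = Mul(Add(236, k), Pow(69, -1)) = Mul(Add(236, k), Rational(1, 69)) = Add(Rational(236, 69), Mul(Rational(1, 69), k)))
Add(Mul(Add(-185317, -175554), Pow(Add(84471, Function('D')(22)), -1)), Mul(-1, -422640)) = Add(Mul(Add(-185317, -175554), Pow(Add(84471, Add(Rational(236, 69), Mul(Rational(1, 69), 22))), -1)), Mul(-1, -422640)) = Add(Mul(-360871, Pow(Add(84471, Add(Rational(236, 69), Rational(22, 69))), -1)), 422640) = Add(Mul(-360871, Pow(Add(84471, Rational(86, 23)), -1)), 422640) = Add(Mul(-360871, Pow(Rational(1942919, 23), -1)), 422640) = Add(Mul(-360871, Rational(23, 1942919)), 422640) = Add(Rational(-8300033, 1942919), 422640) = Rational(821146986127, 1942919)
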